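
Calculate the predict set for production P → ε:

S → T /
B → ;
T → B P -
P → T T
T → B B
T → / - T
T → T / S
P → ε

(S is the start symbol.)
PREDICT(P → ε) = (FIRST(RHS) \ {ε}) ∪ (FOLLOW(P) if ε ∈ FIRST(RHS), i.e. RHS ⇒* ε)
The right-hand side is ε (FIRST(ε) = { ε }), so the predict set is FOLLOW(P) = { '-' }
PREDICT(P → ε) = { '-' }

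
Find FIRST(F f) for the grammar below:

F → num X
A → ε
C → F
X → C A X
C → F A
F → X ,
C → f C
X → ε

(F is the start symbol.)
{ ',', 'f', 'num' }

FIRST sets of the non-terminals involved (from the grammar, by fixed-point iteration):
  FIRST(F) = { ',', 'f', 'num' }

To compute FIRST(F f), process the symbols left to right:
Symbol F is a non-terminal. Add FIRST(F) \ {ε} = { ',', 'f', 'num' }
F is not nullable (ε ∉ FIRST(F)), so stop here.
FIRST(F f) = { ',', 'f', 'num' }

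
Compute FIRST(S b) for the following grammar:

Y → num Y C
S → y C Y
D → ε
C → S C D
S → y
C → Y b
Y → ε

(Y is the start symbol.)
FIRST sets of the non-terminals involved (from the grammar, by fixed-point iteration):
  FIRST(S) = { 'y' }

To compute FIRST(S b), process the symbols left to right:
Symbol S is a non-terminal. Add FIRST(S) \ {ε} = { 'y' }
S is not nullable (ε ∉ FIRST(S)), so stop here.
FIRST(S b) = { 'y' }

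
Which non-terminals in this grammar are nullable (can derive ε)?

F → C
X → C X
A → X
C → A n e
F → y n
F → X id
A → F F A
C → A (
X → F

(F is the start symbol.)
None

A non-terminal is nullable if it can derive ε (the empty string): either it has an ε-production, or it has a production whose right-hand side consists entirely of nullable non-terminals.

There are no ε-productions, so no non-terminal can derive ε.
No non-terminals are nullable.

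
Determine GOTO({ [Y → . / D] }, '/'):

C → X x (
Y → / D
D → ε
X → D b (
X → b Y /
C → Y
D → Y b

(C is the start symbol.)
GOTO(I, '/') = CLOSURE({ [A → αX.β] : [A → α.Xβ] ∈ I, X = '/' })

Items with dot before '/', with the dot advanced:
  [Y → . / D] → [Y → / . D]
Closure of the advanced items:
  [Y → / . D] has the dot before D: add [D → .], [D → . Y b]
  [D → . Y b] has the dot before Y: add [Y → . / D]

GOTO = { [D → . Y b], [D → .], [Y → . / D], [Y → / . D] }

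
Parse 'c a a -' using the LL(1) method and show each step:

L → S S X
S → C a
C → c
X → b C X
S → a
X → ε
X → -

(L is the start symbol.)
LL(1) parsing maintains a stack (initially the start symbol over $) and the input. At each step: if the stack top is a terminal, match it against the current input token; if it is a non-terminal N, replace it with the RHS of M[N, lookahead] (the unique production whose predict set contains the lookahead).

Stack is shown with the top on the left.

Stack      Input      Action
----------------------------
L $        c a a - $  output L → S S X
S S X $    c a a - $  output S → C a
C a S X $  c a a - $  output C → c
c a S X $  c a a - $  match 'c'
a S X $    a a - $    match 'a'
S X $      a - $      output S → a
a X $      a - $      match 'a'
X $        - $        output X → -
- $        - $        match '-'
$          $          accept

The string is accepted.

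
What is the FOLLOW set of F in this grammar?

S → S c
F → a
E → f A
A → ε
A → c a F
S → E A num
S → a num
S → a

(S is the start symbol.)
{ 'c', 'num' }

To compute FOLLOW(F), find every occurrence of F on a right-hand side N → α F β: add FIRST(β) \ {ε}, and if β is empty or nullable also add FOLLOW(N). Iterate to a fixed point.

In A → c a F: F is at the end, add FOLLOW(A)

The FOLLOW sets referred to above (computed the same way, to a fixed point):
  FOLLOW(A) = { 'c', 'num' }

Taking the union: FOLLOW(F) = { 'c', 'num' }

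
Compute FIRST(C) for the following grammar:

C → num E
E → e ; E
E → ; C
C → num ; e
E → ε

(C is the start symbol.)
To compute FIRST(C), examine every production with C on the left-hand side, reading each right-hand side left to right until a non-nullable symbol is reached.

From C → num E:
  - num is a terminal: add 'num' and stop
From C → num ; e:
  - num is a terminal: add 'num' and stop

Collecting: FIRST(C) = { 'num' }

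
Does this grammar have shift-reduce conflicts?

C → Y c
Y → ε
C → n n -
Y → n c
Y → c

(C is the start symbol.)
Yes — I0: [Y → .] vs [C → . n n -]

Augment with C' → C and build the canonical LR(0) collection (I0 = CLOSURE({[C' → . C]}), then GOTO on every symbol after a dot until no new states appear). It has 9 states:
  I0: { [C → . Y c], [C → . n n -], [C' → . C], [Y → . c], [Y → . n c], [Y → .] }  — shift, reduce
  I1: { [C' → C .] }  — accept
  I2: { [C → Y . c] }  — shift
  I3: { [Y → c .] }  — reduce
  I4: { [C → n . n -], [Y → n . c] }  — shift
  I5: { [Y → n c .] }  — reduce
  I6: { [C → n n . -] }  — shift
  I7: { [C → n n - .] }  — reduce
  I8: { [C → Y c .] }  — reduce

I0 contains reduce item [Y → .] and shift items [C → . n n -], [Y → . c], [Y → . n c] — shift-reduce conflict.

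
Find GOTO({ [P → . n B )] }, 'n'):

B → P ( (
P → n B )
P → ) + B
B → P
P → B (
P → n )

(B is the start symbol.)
{ [B → . P ( (], [B → . P], [P → . ) + B], [P → . B (], [P → . n )], [P → . n B )], [P → n . B )] }

GOTO(I, 'n') = CLOSURE({ [A → αX.β] : [A → α.Xβ] ∈ I, X = 'n' })

Items with dot before 'n', with the dot advanced:
  [P → . n B )] → [P → n . B )]
Closure of the advanced items:
  [P → n . B )] has the dot before B: add [B → . P ( (], [B → . P]
  [B → . P ( (] has the dot before P: add [P → . n B )], [P → . ) + B], [P → . B (], [P → . n )]

GOTO = { [B → . P ( (], [B → . P], [P → . ) + B], [P → . B (], [P → . n )], [P → . n B )], [P → n . B )] }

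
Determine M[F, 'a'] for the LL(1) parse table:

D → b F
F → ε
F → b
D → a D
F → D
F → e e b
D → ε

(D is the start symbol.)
F → D

To find M[F, 'a'], we find productions for F where 'a' is in the predict set (PREDICT(N → α) = (FIRST(α) \ {ε}) ∪ (FOLLOW(N) if α ⇒* ε)).

Relevant sets:
  FIRST(D) = { 'a', 'b', ε }
  FOLLOW(F) = { $ }

F → ε: PREDICT = { $ }
F → b: PREDICT = { 'b' }
F → D: PREDICT = { $, 'a', 'b' }
  'a' is in predict set, so this production goes in M[F, 'a']
F → e e b: PREDICT = { 'e' }

M[F, 'a'] = F → D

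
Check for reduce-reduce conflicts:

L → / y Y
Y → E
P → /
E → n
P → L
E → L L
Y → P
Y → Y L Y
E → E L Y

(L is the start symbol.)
A reduce-reduce conflict occurs when an LR(0) state has two complete items [A → α .] and [B → β .] — both call for a reduction, and with no lookahead the parser cannot choose between them.

Augment with L' → L and build the canonical LR(0) collection (I0 = CLOSURE({[L' → . L]}), then GOTO on every symbol after a dot until no new states appear). It has 15 states:
  I0: { [L → . / y Y], [L' → . L] }  — shift
  I1: { [L → / . y Y] }  — shift
  I2: { [L' → L .] }  — accept
  I3: { [E → . E L Y], [E → . L L], [E → . n], [L → . / y Y], [L → / y . Y], [P → . /], [P → . L], [Y → . E], [Y → . P], [Y → . Y L Y] }  — shift
  I4: { [L → / . y Y], [P → / .] }  — shift, reduce
  I5: { [E → E . L Y], [L → . / y Y], [Y → E .] }  — shift, reduce
  I6: { [E → L . L], [L → . / y Y], [P → L .] }  — shift, reduce
  I7: { [Y → P .] }  — reduce
  I8: { [L → . / y Y], [L → / y Y .], [Y → Y . L Y] }  — shift, reduce
  I9: { [E → n .] }  — reduce
  I10: { [E → . E L Y], [E → . L L], [E → . n], [L → . / y Y], [P → . /], [P → . L], [Y → . E], [Y → . P], [Y → . Y L Y], [Y → Y L . Y] }  — shift
  I11: { [L → . / y Y], [Y → Y . L Y], [Y → Y L Y .] }  — shift, reduce
  I12: { [E → L L .] }  — reduce
  I13: { [E → . E L Y], [E → . L L], [E → . n], [E → E L . Y], [L → . / y Y], [P → . /], [P → . L], [Y → . E], [Y → . P], [Y → . Y L Y] }  — shift
  I14: { [E → E L Y .], [L → . / y Y], [Y → Y . L Y] }  — shift, reduce

No state contains more than one complete item.

Answer: No reduce-reduce conflicts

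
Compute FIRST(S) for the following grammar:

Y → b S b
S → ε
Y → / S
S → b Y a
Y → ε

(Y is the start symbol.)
From S → ε:
  - ε-production, so ε ∈ FIRST(S)
From S → b Y a:
  - b is a terminal: add 'b' and stop

Collecting: FIRST(S) = { 'b', ε }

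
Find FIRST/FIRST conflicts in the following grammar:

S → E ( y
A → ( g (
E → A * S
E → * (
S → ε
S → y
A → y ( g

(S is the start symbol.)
Yes. S → E '(' y / S → y on { 'y' }

FIRST sets of the non-terminals at (or reachable through a nullable prefix from) the front of some alternative:
  FIRST(E) = { '(', '*', 'y' }
  FIRST(A) = { '(', 'y' }

Productions for S:
  S → E ( y: FIRST = { '(', '*', 'y' }
  S → ε: FIRST = { ε }
  S → y: FIRST = { 'y' }
Productions for A:
  A → ( g (: FIRST = { '(' }
  A → y ( g: FIRST = { 'y' }
Productions for E:
  E → A * S: FIRST = { '(', 'y' }
  E → * (: FIRST = { '*' }

Conflict for S: S → E ( y and S → y
  Overlap: { 'y' }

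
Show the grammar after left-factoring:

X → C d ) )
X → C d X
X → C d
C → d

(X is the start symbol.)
Left-factoring transforms A → αβ₁ | αβ₂ into A → αA' and A' → β₁ | β₂
(α is the longest common prefix among the alternatives). Repeat until
no nonterminal has two alternatives with a common prefix.

Round 1: X has alternatives sharing prefix 'C d'. Introduce X': X → C d X'
  Add: X' → ) )
  Add: X' → X
  Add: X' → ε

No remaining common prefixes — done.

Resulting grammar:
X → C d X'
X' → ) )
X' → X
X' → ε
C → d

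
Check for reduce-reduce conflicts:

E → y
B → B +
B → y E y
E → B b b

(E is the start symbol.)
A reduce-reduce conflict occurs when an LR(0) state has two complete items [A → α .] and [B → β .] — both call for a reduction, and with no lookahead the parser cannot choose between them.

Augment with E' → E and build the canonical LR(0) collection (I0 = CLOSURE({[E' → . E]}), then GOTO on every symbol after a dot until no new states appear). It has 9 states:
  I0: { [B → . B +], [B → . y E y], [E → . B b b], [E → . y], [E' → . E] }  — shift
  I1: { [B → B . +], [E → B . b b] }  — shift
  I2: { [E' → E .] }  — accept
  I3: { [B → . B +], [B → . y E y], [B → y . E y], [E → . B b b], [E → . y], [E → y .] }  — shift, reduce
  I4: { [B → y E . y] }  — shift
  I5: { [B → y E y .] }  — reduce
  I6: { [B → B + .] }  — reduce
  I7: { [E → B b . b] }  — shift
  I8: { [E → B b b .] }  — reduce

No state contains more than one complete item.

Answer: No reduce-reduce conflicts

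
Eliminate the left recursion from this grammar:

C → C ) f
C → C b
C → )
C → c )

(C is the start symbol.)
C → ) C'
C → c ) C'
C' → ) f C'
C' → b C'
C' → ε

C is directly left-recursive. The standard transformation for
  A → A α₁ | ... | A α_m | β₁ | ... | β_n
is
  A  → β₁ A' | ... | β_n A'
  A' → α₁ A' | ... | α_m A' | ε

C → ) becomes C → ) C'
C → c ) becomes C → c ) C'
C → C ) f becomes C' → ) f C'
C → C b becomes C' → b C'
Add C' → ε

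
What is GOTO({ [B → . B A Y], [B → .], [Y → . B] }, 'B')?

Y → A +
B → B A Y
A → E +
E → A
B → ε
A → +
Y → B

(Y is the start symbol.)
{ [A → . +], [A → . E +], [B → B . A Y], [E → . A], [Y → B .] }

GOTO(I, 'B') = CLOSURE({ [A → αX.β] : [A → α.Xβ] ∈ I, X = 'B' })

Items with dot before 'B', with the dot advanced:
  [B → . B A Y] → [B → B . A Y]
  [Y → . B] → [Y → B .]
Closure of the advanced items:
  [B → B . A Y] has the dot before A: add [A → . E +], [A → . +]
  [A → . E +] has the dot before E: add [E → . A]

GOTO = { [A → . +], [A → . E +], [B → B . A Y], [E → . A], [Y → B .] }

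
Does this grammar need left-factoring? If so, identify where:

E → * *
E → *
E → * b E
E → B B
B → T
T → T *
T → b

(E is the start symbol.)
Yes, E has productions with common prefix '*'

Left-factoring is needed when two productions for the same non-terminal
share a common prefix on the right-hand side.

Productions for E:
  E → * *
  E → *
  E → * b E
  E → B B
Productions for T:
  T → T *
  T → b

Found common prefix '*' in productions for E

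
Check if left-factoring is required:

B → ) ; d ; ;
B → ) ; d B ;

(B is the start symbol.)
Left-factoring is needed when two productions for the same non-terminal
share a common prefix on the right-hand side.

Productions for B:
  B → ) ; d ; ;
  B → ) ; d B ;

Found common prefix ') ; d' in productions for B

Answer: Yes, B has productions with common prefix ') ; d'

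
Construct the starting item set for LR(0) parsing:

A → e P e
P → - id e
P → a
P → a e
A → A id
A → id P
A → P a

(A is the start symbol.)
First, augment the grammar with A' → A
I₀ = CLOSURE({ [A' → . A] }):
  [A' → . A] has the dot before A: add [A → . e P e], [A → . A id], [A → . id P], [A → . P a]
  [A → . P a] has the dot before P: add [P → . - id e], [P → . a], [P → . a e]
No further items can be added.

I₀ = { [A → . A id], [A → . P a], [A → . e P e], [A → . id P], [A' → . A], [P → . - id e], [P → . a e], [P → . a] }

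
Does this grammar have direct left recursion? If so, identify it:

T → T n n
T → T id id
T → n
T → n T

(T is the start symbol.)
Direct left recursion occurs when N → N α for some non-terminal N (the right-hand side begins with the left-hand side itself).

T → T n n: LEFT RECURSIVE (starts with T)
T → T id id: LEFT RECURSIVE (starts with T)
T → n: starts with n
T → n T: starts with n

The grammar has direct left recursion on: T.

Answer: Yes, T is left-recursive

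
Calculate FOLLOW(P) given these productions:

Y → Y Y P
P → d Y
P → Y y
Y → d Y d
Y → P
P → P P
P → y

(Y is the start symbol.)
To compute FOLLOW(P), find every occurrence of P on a right-hand side N → α P β: add FIRST(β) \ {ε}, and if β is empty or nullable also add FOLLOW(N). Iterate to a fixed point.

In Y → Y Y P: P is at the end, add FOLLOW(Y)
In Y → P: P is at the end, add FOLLOW(Y)
In P → P P: P is followed by P, add FIRST(P) \ {ε} = { 'd', 'y' }
In P → P P: P is at the end; this adds FOLLOW(P) to itself — nothing new

The FOLLOW sets referred to above (computed the same way, to a fixed point):
  FOLLOW(Y) = { $, 'd', 'y' }

Taking the union: FOLLOW(P) = { $, 'd', 'y' }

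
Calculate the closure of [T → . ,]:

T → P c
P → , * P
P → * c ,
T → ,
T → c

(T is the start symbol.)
To compute CLOSURE, for each item [A → α.Bβ] where B is a non-terminal, add [B → .γ] for all productions B → γ; repeat for the newly added items until nothing changes.

Start with: [T → . ,]
The dot precedes the terminal ',', so nothing is added.

CLOSURE = { [T → . ,] }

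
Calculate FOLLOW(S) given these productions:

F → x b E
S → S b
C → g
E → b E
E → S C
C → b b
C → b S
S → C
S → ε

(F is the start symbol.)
To compute FOLLOW(S), find every occurrence of S on a right-hand side N → α S β: add FIRST(β) \ {ε}, and if β is empty or nullable also add FOLLOW(N). Iterate to a fixed point.

In S → S b: S is followed by b, add FIRST(b) \ {ε} = { 'b' }
In E → S C: S is followed by C, add FIRST(C) \ {ε} = { 'b', 'g' }
In C → b S: S is at the end, add FOLLOW(C)

The FOLLOW sets referred to above (computed the same way, to a fixed point):
  FOLLOW(C) = { $, 'b', 'g' }

Taking the union: FOLLOW(S) = { $, 'b', 'g' }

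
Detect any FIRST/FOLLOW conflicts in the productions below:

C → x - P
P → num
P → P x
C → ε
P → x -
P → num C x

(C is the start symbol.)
Yes. C → x '-' P with FOLLOW(C) on { 'x' }

Nullable non-terminals: C.

C: nullable alternative(s) C → ε; FOLLOW(C) = { $, 'x' }
  C → x - P: FIRST \ {ε} = { 'x' } — overlaps FOLLOW(C) on { 'x' }: CONFLICT
  C → ε: FIRST \ {ε} = { } — this is the only nullable alternative, skip

P has no nullable alternative, so no FIRST/FOLLOW check is needed there.

So the grammar has 1 FIRST/FOLLOW conflict (marked CONFLICT above).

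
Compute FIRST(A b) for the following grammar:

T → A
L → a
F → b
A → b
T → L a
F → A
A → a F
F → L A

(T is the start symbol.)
FIRST sets of the non-terminals involved (from the grammar, by fixed-point iteration):
  FIRST(A) = { 'a', 'b' }

To compute FIRST(A b), process the symbols left to right:
Symbol A is a non-terminal. Add FIRST(A) \ {ε} = { 'a', 'b' }
A is not nullable (ε ∉ FIRST(A)), so stop here.
FIRST(A b) = { 'a', 'b' }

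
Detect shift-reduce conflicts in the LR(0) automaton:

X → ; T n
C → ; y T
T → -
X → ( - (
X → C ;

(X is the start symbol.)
No shift-reduce conflicts

A shift-reduce conflict occurs when an LR(0) state has both:
  - a complete (reduce) item [A → α .] (dot at the end), and
  - a shift item [B → β . c γ] (dot before a terminal).

Augment with X' → X and build the canonical LR(0) collection (I0 = CLOSURE({[X' → . X]}), then GOTO on every symbol after a dot until no new states appear). It has 13 states:
  I0: { [C → . ; y T], [X → . ( - (], [X → . ; T n], [X → . C ;], [X' → . X] }  — shift
  I1: { [X → ( . - (] }  — shift
  I2: { [C → ; . y T], [T → . -], [X → ; . T n] }  — shift
  I3: { [X → C . ;] }  — shift
  I4: { [X' → X .] }  — accept
  I5: { [X → C ; .] }  — reduce
  I6: { [T → - .] }  — reduce
  I7: { [X → ; T . n] }  — shift
  I8: { [C → ; y . T], [T → . -] }  — shift
  I9: { [C → ; y T .] }  — reduce
  I10: { [X → ; T n .] }  — reduce
  I11: { [X → ( - . (] }  — shift
  I12: { [X → ( - ( .] }  — reduce

No state contains both a complete item and a shift item.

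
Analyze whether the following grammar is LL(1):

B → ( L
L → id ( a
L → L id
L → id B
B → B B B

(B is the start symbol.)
No. Predict set conflict for B: { '(' }

A grammar is LL(1) if for each non-terminal N with multiple productions, the predict sets of those productions are pairwise disjoint, where PREDICT(N → α) = (FIRST(α) \ {ε}) ∪ (FOLLOW(N) if α ⇒* ε).

Relevant sets:
  FIRST(B) = { '(' }
  FIRST(L) = { 'id' }

For B:
  PREDICT(B → '(' L) = { '(' }
  PREDICT(B → B B B) = { '(' }
For L:
  PREDICT(L → id '(' a) = { 'id' }
  PREDICT(L → L id) = { 'id' }
  PREDICT(L → id B) = { 'id' }

Conflict found: Predict set conflict for B: { '(' }
The grammar is NOT LL(1).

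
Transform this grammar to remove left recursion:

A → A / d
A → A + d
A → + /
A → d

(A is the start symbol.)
A is directly left-recursive. The standard transformation for
  A → A α₁ | ... | A α_m | β₁ | ... | β_n
is
  A  → β₁ A' | ... | β_n A'
  A' → α₁ A' | ... | α_m A' | ε

A → + / becomes A → + / A'
A → d becomes A → d A'
A → A / d becomes A' → / d A'
A → A + d becomes A' → + d A'
Add A' → ε

Resulting grammar:
A → + / A'
A → d A'
A' → / d A'
A' → + d A'
A' → ε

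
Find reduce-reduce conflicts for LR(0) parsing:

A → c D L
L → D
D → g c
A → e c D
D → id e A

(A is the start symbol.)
Augment with A' → A and build the canonical LR(0) collection (I0 = CLOSURE({[A' → . A]}), then GOTO on every symbol after a dot until no new states appear). It has 14 states:
  I0: { [A → . c D L], [A → . e c D], [A' → . A] }  — shift
  I1: { [A' → A .] }  — accept
  I2: { [A → c . D L], [D → . g c], [D → . id e A] }  — shift
  I3: { [A → e . c D] }  — shift
  I4: { [A → e c . D], [D → . g c], [D → . id e A] }  — shift
  I5: { [A → e c D .] }  — reduce
  I6: { [D → g . c] }  — shift
  I7: { [D → id . e A] }  — shift
  I8: { [A → . c D L], [A → . e c D], [D → id e . A] }  — shift
  I9: { [D → id e A .] }  — reduce
  I10: { [D → g c .] }  — reduce
  I11: { [A → c D . L], [D → . g c], [D → . id e A], [L → . D] }  — shift
  I12: { [L → D .] }  — reduce
  I13: { [A → c D L .] }  — reduce

No state contains more than one complete item.

Answer: No reduce-reduce conflicts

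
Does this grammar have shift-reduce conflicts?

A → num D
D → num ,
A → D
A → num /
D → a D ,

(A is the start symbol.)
No shift-reduce conflicts

A shift-reduce conflict occurs when an LR(0) state has both:
  - a complete (reduce) item [A → α .] (dot at the end), and
  - a shift item [B → β . c γ] (dot before a terminal).

Augment with A' → A and build the canonical LR(0) collection (I0 = CLOSURE({[A' → . A]}), then GOTO on every symbol after a dot until no new states appear). It has 11 states:
  I0: { [A → . D], [A → . num /], [A → . num D], [A' → . A], [D → . a D ,], [D → . num ,] }  — shift
  I1: { [A' → A .] }  — accept
  I2: { [A → D .] }  — reduce
  I3: { [D → . a D ,], [D → . num ,], [D → a . D ,] }  — shift
  I4: { [A → num . /], [A → num . D], [D → . a D ,], [D → . num ,], [D → num . ,] }  — shift
  I5: { [D → num , .] }  — reduce
  I6: { [A → num / .] }  — reduce
  I7: { [A → num D .] }  — reduce
  I8: { [D → num . ,] }  — shift
  I9: { [D → a D . ,] }  — shift
  I10: { [D → a D , .] }  — reduce

No state contains both a complete item and a shift item.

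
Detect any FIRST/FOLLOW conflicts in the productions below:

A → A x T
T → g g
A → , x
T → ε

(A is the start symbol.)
No FIRST/FOLLOW conflicts.

A FIRST/FOLLOW conflict occurs when a non-terminal N has a nullable alternative N → β (β ⇒* ε) and another alternative N → α with FIRST(α) ∩ FOLLOW(N) ≠ ∅: on such a lookahead the parser cannot decide between expanding α and letting N vanish via β.

Nullable non-terminals: T.

T: nullable alternative(s) T → ε; FOLLOW(T) = { $, 'x' }
  T → g g: FIRST \ {ε} = { 'g' } — disjoint from FOLLOW(T)
  T → ε: FIRST \ {ε} = { } — this is the only nullable alternative, skip

A has no nullable alternative, so no FIRST/FOLLOW check is needed there.

No FIRST/FOLLOW conflicts found.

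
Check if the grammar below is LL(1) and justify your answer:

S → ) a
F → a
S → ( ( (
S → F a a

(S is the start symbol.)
Yes, the grammar is LL(1).

A grammar is LL(1) if for each non-terminal N with multiple productions, the predict sets of those productions are pairwise disjoint, where PREDICT(N → α) = (FIRST(α) \ {ε}) ∪ (FOLLOW(N) if α ⇒* ε).

Relevant sets:
  FIRST(F) = { 'a' }

For S:
  PREDICT(S → ')' a) = { ')' }
  PREDICT(S → '(' '(' '(') = { '(' }
  PREDICT(S → F a a) = { 'a' }
F has a single production, so nothing to check there.

All predict sets are disjoint. The grammar IS LL(1).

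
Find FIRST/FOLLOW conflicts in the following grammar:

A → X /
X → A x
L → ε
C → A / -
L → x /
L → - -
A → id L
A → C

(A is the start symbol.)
Nullable non-terminals: L.

L: nullable alternative(s) L → ε; FOLLOW(L) = { $, '/', 'x' }
  L → ε: FIRST \ {ε} = { } — this is the only nullable alternative, skip
  L → x /: FIRST \ {ε} = { 'x' } — overlaps FOLLOW(L) on { 'x' }: CONFLICT
  L → - -: FIRST \ {ε} = { '-' } — disjoint from FOLLOW(L)

A, C, X have no nullable alternative, so no FIRST/FOLLOW check is needed there.

So the grammar has 1 FIRST/FOLLOW conflict (marked CONFLICT above).

Answer: Yes. L → x '/' with FOLLOW(L) on { 'x' }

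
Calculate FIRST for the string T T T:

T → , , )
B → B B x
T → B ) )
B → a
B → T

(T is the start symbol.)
{ ',', 'a' }

FIRST sets of the non-terminals involved (from the grammar, by fixed-point iteration):
  FIRST(T) = { ',', 'a' }

To compute FIRST(T T T), process the symbols left to right:
Symbol T is a non-terminal. Add FIRST(T) \ {ε} = { ',', 'a' }
T is not nullable (ε ∉ FIRST(T)), so stop here.
FIRST(T T T) = { ',', 'a' }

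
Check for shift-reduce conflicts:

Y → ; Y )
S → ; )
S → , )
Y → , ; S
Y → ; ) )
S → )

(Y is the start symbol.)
A shift-reduce conflict occurs when an LR(0) state has both:
  - a complete (reduce) item [A → α .] (dot at the end), and
  - a shift item [B → β . c γ] (dot before a terminal).

Augment with Y' → Y and build the canonical LR(0) collection (I0 = CLOSURE({[Y' → . Y]}), then GOTO on every symbol after a dot until no new states appear). It has 15 states:
  I0: { [Y → . , ; S], [Y → . ; ) )], [Y → . ; Y )], [Y' → . Y] }  — shift
  I1: { [Y → , . ; S] }  — shift
  I2: { [Y → . , ; S], [Y → . ; ) )], [Y → . ; Y )], [Y → ; . ) )], [Y → ; . Y )] }  — shift
  I3: { [Y' → Y .] }  — accept
  I4: { [Y → ; ) . )] }  — shift
  I5: { [Y → ; Y . )] }  — shift
  I6: { [Y → ; Y ) .] }  — reduce
  I7: { [Y → ; ) ) .] }  — reduce
  I8: { [S → . )], [S → . , )], [S → . ; )], [Y → , ; . S] }  — shift
  I9: { [S → ) .] }  — reduce
  I10: { [S → , . )] }  — shift
  I11: { [S → ; . )] }  — shift
  I12: { [Y → , ; S .] }  — reduce
  I13: { [S → ; ) .] }  — reduce
  I14: { [S → , ) .] }  — reduce

No state contains both a complete item and a shift item.

Answer: No shift-reduce conflicts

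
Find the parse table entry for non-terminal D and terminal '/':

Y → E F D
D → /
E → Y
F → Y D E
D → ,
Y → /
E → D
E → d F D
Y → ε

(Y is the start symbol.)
D → /

To find M[D, '/'], we find productions for D where '/' is in the predict set (PREDICT(N → α) = (FIRST(α) \ {ε}) ∪ (FOLLOW(N) if α ⇒* ε)).

D → /: PREDICT = { '/' }
  '/' is in predict set, so this production goes in M[D, '/']
D → ,: PREDICT = { ',' }

M[D, '/'] = D → /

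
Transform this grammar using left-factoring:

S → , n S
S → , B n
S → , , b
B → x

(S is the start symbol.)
S → , S'
S' → n S
S' → B n
S' → , b
B → x

Left-factoring transforms A → αβ₁ | αβ₂ into A → αA' and A' → β₁ | β₂
(α is the longest common prefix among the alternatives). Repeat until
no nonterminal has two alternatives with a common prefix.

Round 1: S has alternatives sharing prefix ','. Introduce S': S → , S'
  Add: S' → n S
  Add: S' → B n
  Add: S' → , b

No remaining common prefixes — done.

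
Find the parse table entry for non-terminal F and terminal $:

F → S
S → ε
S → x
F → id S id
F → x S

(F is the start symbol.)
F → S

To find M[F, $], we find productions for F where $ is in the predict set (PREDICT(N → α) = (FIRST(α) \ {ε}) ∪ (FOLLOW(N) if α ⇒* ε)).

Relevant sets:
  FIRST(S) = { 'x', ε }
  FOLLOW(F) = { $ }

F → S: PREDICT = { $, 'x' }
  $ is in predict set, so this production goes in M[F, $]
F → id S id: PREDICT = { 'id' }
F → x S: PREDICT = { 'x' }

M[F, $] = F → S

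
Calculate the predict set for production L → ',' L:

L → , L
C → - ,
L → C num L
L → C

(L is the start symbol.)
{ ',' }

PREDICT(L → ',' L) = (FIRST(RHS) \ {ε}) ∪ (FOLLOW(L) if ε ∈ FIRST(RHS), i.e. RHS ⇒* ε)
FIRST(',' L) = { ',' }
ε ∉ FIRST(',' L), so FOLLOW(L) is not added.
PREDICT(L → ',' L) = { ',' }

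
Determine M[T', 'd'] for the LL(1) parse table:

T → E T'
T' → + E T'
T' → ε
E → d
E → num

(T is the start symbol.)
Empty (error entry)

To find M[T', 'd'], we find productions for T' where 'd' is in the predict set (PREDICT(N → α) = (FIRST(α) \ {ε}) ∪ (FOLLOW(N) if α ⇒* ε)).

Relevant sets:
  FOLLOW(T') = { $ }

T' → + E T': PREDICT = { '+' }
T' → ε: PREDICT = { $ }

M[T', 'd'] is empty (no production applies)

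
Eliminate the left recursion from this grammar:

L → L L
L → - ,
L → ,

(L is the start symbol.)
L is directly left-recursive. The standard transformation for
  A → A α₁ | ... | A α_m | β₁ | ... | β_n
is
  A  → β₁ A' | ... | β_n A'
  A' → α₁ A' | ... | α_m A' | ε

L → - , becomes L → - , L'
L → , becomes L → , L'
L → L L becomes L' → L L'
Add L' → ε

Resulting grammar:
L → - , L'
L → , L'
L' → L L'
L' → ε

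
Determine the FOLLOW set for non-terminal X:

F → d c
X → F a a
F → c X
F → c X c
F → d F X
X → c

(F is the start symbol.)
To compute FOLLOW(X), find every occurrence of X on a right-hand side N → α X β: add FIRST(β) \ {ε}, and if β is empty or nullable also add FOLLOW(N). Iterate to a fixed point.

In F → c X: X is at the end, add FOLLOW(F)
In F → c X c: X is followed by c, add FIRST(c) \ {ε} = { 'c' }
In F → d F X: X is at the end, add FOLLOW(F)

The FOLLOW sets referred to above (computed the same way, to a fixed point):
  FOLLOW(F) = { $, 'a', 'c', 'd' }

Taking the union: FOLLOW(X) = { $, 'a', 'c', 'd' }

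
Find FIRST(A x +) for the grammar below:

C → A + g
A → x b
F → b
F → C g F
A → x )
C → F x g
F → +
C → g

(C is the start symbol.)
{ 'x' }

FIRST sets of the non-terminals involved (from the grammar, by fixed-point iteration):
  FIRST(A) = { 'x' }

To compute FIRST(A x +), process the symbols left to right:
Symbol A is a non-terminal. Add FIRST(A) \ {ε} = { 'x' }
A is not nullable (ε ∉ FIRST(A)), so stop here.
FIRST(A x +) = { 'x' }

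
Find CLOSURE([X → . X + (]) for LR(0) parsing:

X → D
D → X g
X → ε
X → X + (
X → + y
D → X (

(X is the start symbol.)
To compute CLOSURE, for each item [A → α.Bβ] where B is a non-terminal, add [B → .γ] for all productions B → γ; repeat for the newly added items until nothing changes.

Start with: [X → . X + (]
  [X → . X + (] has the dot before X: add [X → . D], [X → .], [X → . + y]
  [X → . D] has the dot before D: add [D → . X g], [D → . X (]
No further items can be added.

CLOSURE = { [D → . X (], [D → . X g], [X → . + y], [X → . D], [X → . X + (], [X → .] }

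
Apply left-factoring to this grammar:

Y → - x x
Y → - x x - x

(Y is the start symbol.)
Y → - x x Y'
Y' → ε
Y' → - x

Left-factoring transforms A → αβ₁ | αβ₂ into A → αA' and A' → β₁ | β₂
(α is the longest common prefix among the alternatives). Repeat until
no nonterminal has two alternatives with a common prefix.

Round 1: Y has alternatives sharing prefix '- x x'. Introduce Y': Y → - x x Y'
  Add: Y' → ε
  Add: Y' → - x

No remaining common prefixes — done.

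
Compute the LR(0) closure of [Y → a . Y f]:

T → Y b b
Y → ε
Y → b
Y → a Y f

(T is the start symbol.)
Start with: [Y → a . Y f]
  [Y → a . Y f] has the dot before Y: add [Y → .], [Y → . b], [Y → . a Y f]
No further items can be added.

CLOSURE = { [Y → . a Y f], [Y → . b], [Y → .], [Y → a . Y f] }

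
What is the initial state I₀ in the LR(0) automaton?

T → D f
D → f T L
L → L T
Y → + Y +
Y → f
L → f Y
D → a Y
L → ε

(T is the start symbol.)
First, augment the grammar with T' → T
I₀ = CLOSURE({ [T' → . T] }):
  [T' → . T] has the dot before T: add [T → . D f]
  [T → . D f] has the dot before D: add [D → . f T L], [D → . a Y]
No further items can be added.

I₀ = { [D → . a Y], [D → . f T L], [T → . D f], [T' → . T] }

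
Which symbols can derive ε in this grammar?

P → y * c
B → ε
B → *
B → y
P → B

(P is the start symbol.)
ε-productions: B → ε
So B is immediately nullable.
P → B: every symbol on the right is nullable, so P is nullable too.
Every non-terminal is now nullable.
Nullable = { 'B', 'P' }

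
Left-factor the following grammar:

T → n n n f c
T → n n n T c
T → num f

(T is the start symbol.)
T → n n n T'
T' → f c
T' → T c
T → num f

Left-factoring transforms A → αβ₁ | αβ₂ into A → αA' and A' → β₁ | β₂
(α is the longest common prefix among the alternatives). Repeat until
no nonterminal has two alternatives with a common prefix.

Round 1: T has alternatives sharing prefix 'n n n'. Introduce T': T → n n n T'
  Add: T' → f c
  Add: T' → T c

No remaining common prefixes — done.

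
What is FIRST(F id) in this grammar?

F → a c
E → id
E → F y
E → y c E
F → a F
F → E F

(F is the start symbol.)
{ 'a', 'id', 'y' }

FIRST sets of the non-terminals involved (from the grammar, by fixed-point iteration):
  FIRST(F) = { 'a', 'id', 'y' }

To compute FIRST(F id), process the symbols left to right:
Symbol F is a non-terminal. Add FIRST(F) \ {ε} = { 'a', 'id', 'y' }
F is not nullable (ε ∉ FIRST(F)), so stop here.
FIRST(F id) = { 'a', 'id', 'y' }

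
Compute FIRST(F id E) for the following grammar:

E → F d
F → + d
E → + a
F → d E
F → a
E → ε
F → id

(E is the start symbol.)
FIRST sets of the non-terminals involved (from the grammar, by fixed-point iteration):
  FIRST(F) = { '+', 'a', 'd', 'id' }

To compute FIRST(F id E), process the symbols left to right:
Symbol F is a non-terminal. Add FIRST(F) \ {ε} = { '+', 'a', 'd', 'id' }
F is not nullable (ε ∉ FIRST(F)), so stop here.
FIRST(F id E) = { '+', 'a', 'd', 'id' }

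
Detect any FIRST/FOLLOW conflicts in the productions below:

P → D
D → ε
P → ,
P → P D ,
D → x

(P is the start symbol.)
Yes. P → ',' with FOLLOW(P) on { ',' }; P → P D ',' with FOLLOW(P) on { ',', 'x' }; D → x with FOLLOW(D) on { 'x' }

A FIRST/FOLLOW conflict occurs when a non-terminal N has a nullable alternative N → β (β ⇒* ε) and another alternative N → α with FIRST(α) ∩ FOLLOW(N) ≠ ∅: on such a lookahead the parser cannot decide between expanding α and letting N vanish via β.

Nullable non-terminals: D, P.
FIRST sets used below: FIRST(D) = { 'x', ε }, FIRST(P) = { ',', 'x', ε }

D: nullable alternative(s) D → ε; FOLLOW(D) = { $, ',', 'x' }
  D → ε: FIRST \ {ε} = { } — this is the only nullable alternative, skip
  D → x: FIRST \ {ε} = { 'x' } — overlaps FOLLOW(D) on { 'x' }: CONFLICT

P: nullable alternative(s) P → D; FOLLOW(P) = { $, ',', 'x' }
  P → D: FIRST \ {ε} = { 'x' } — this is the only nullable alternative, skip
  P → ,: FIRST \ {ε} = { ',' } — overlaps FOLLOW(P) on { ',' }: CONFLICT
  P → P D ,: FIRST \ {ε} = { ',', 'x' } — overlaps FOLLOW(P) on { ',', 'x' }: CONFLICT

So the grammar has 3 FIRST/FOLLOW conflicts (marked CONFLICT above).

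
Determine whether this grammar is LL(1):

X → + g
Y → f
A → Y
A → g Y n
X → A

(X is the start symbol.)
Relevant sets:
  FIRST(A) = { 'f', 'g' }
  FIRST(Y) = { 'f' }

For X:
  PREDICT(X → '+' g) = { '+' }
  PREDICT(X → A) = { 'f', 'g' }
For A:
  PREDICT(A → Y) = { 'f' }
  PREDICT(A → g Y n) = { 'g' }
Y has a single production, so nothing to check there.

All predict sets are disjoint. The grammar IS LL(1).

Answer: Yes, the grammar is LL(1).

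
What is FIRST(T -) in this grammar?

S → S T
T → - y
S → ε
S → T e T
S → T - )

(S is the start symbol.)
{ '-' }

FIRST sets of the non-terminals involved (from the grammar, by fixed-point iteration):
  FIRST(T) = { '-' }

To compute FIRST(T -), process the symbols left to right:
Symbol T is a non-terminal. Add FIRST(T) \ {ε} = { '-' }
T is not nullable (ε ∉ FIRST(T)), so stop here.
FIRST(T -) = { '-' }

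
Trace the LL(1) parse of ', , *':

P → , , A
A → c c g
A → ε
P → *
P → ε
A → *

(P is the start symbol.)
LL(1) parsing maintains a stack (initially the start symbol over $) and the input. At each step: if the stack top is a terminal, match it against the current input token; if it is a non-terminal N, replace it with the RHS of M[N, lookahead] (the unique production whose predict set contains the lookahead).

Stack is shown with the top on the left.

Stack    Input    Action
------------------------
P $      , , * $  output P → , , A
, , A $  , , * $  match ','
, A $    , * $    match ','
A $      * $      output A → *
* $      * $      match '*'
$        $        accept

The string is accepted.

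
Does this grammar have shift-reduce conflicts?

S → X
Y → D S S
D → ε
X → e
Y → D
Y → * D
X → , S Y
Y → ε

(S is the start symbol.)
A shift-reduce conflict occurs when an LR(0) state has both:
  - a complete (reduce) item [A → α .] (dot at the end), and
  - a shift item [B → β . c γ] (dot before a terminal).

Augment with S' → S and build the canonical LR(0) collection (I0 = CLOSURE({[S' → . S]}), then GOTO on every symbol after a dot until no new states appear). It has 12 states:
  I0: { [S → . X], [S' → . S], [X → . , S Y], [X → . e] }  — shift
  I1: { [S → . X], [X → , . S Y], [X → . , S Y], [X → . e] }  — shift
  I2: { [S' → S .] }  — accept
  I3: { [S → X .] }  — reduce
  I4: { [X → e .] }  — reduce
  I5: { [D → .], [X → , S . Y], [Y → . * D], [Y → . D S S], [Y → . D], [Y → .] }  — shift, 2 reduces
  I6: { [D → .], [Y → * . D] }  — reduce
  I7: { [S → . X], [X → . , S Y], [X → . e], [Y → D . S S], [Y → D .] }  — shift, reduce
  I8: { [X → , S Y .] }  — reduce
  I9: { [S → . X], [X → . , S Y], [X → . e], [Y → D S . S] }  — shift
  I10: { [Y → D S S .] }  — reduce
  I11: { [Y → * D .] }  — reduce

I5 contains reduce items [D → .], [Y → .] and shift item [Y → . * D] — shift-reduce conflict.
I7 contains reduce item [Y → D .] and shift items [X → . , S Y], [X → . e] — shift-reduce conflict.

Answer: Yes — I5: [D → .] vs [Y → . * D]; I7: [Y → D .] vs [X → . , S Y]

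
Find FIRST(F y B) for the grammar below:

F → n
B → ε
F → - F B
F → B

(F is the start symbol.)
{ '-', 'n', 'y' }

FIRST sets of the non-terminals involved (from the grammar, by fixed-point iteration):
  FIRST(F) = { '-', 'n', ε }

To compute FIRST(F y B), process the symbols left to right:
Symbol F is a non-terminal. Add FIRST(F) \ {ε} = { '-', 'n' }
F is nullable (ε ∈ FIRST(F)), continue to the next symbol.
Symbol y is a terminal. Add 'y' and stop.
FIRST(F y B) = { '-', 'n', 'y' }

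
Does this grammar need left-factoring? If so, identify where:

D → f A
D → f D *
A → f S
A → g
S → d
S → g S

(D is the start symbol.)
Yes, D has productions with common prefix 'f'

Left-factoring is needed when two productions for the same non-terminal
share a common prefix on the right-hand side.

Productions for D:
  D → f A
  D → f D *
Productions for A:
  A → f S
  A → g
Productions for S:
  S → d
  S → g S

Found common prefix 'f' in productions for D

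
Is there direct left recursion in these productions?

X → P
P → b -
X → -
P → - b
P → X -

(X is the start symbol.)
No direct left recursion

X → P: starts with P
P → b -: starts with b
X → -: starts with '-'
P → - b: starts with '-'
P → X -: starts with X

No direct left recursion found.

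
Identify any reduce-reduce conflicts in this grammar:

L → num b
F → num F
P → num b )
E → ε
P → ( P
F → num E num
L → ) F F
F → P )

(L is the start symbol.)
No reduce-reduce conflicts

Augment with L' → L and build the canonical LR(0) collection (I0 = CLOSURE({[L' → . L]}), then GOTO on every symbol after a dot until no new states appear). It has 18 states:
  I0: { [L → . ) F F], [L → . num b], [L' → . L] }  — shift
  I1: { [F → . P )], [F → . num E num], [F → . num F], [L → ) . F F], [P → . ( P], [P → . num b )] }  — shift
  I2: { [L' → L .] }  — accept
  I3: { [L → num . b] }  — shift
  I4: { [L → num b .] }  — reduce
  I5: { [P → ( . P], [P → . ( P], [P → . num b )] }  — shift
  I6: { [F → . P )], [F → . num E num], [F → . num F], [L → ) F . F], [P → . ( P], [P → . num b )] }  — shift
  I7: { [F → P . )] }  — shift
  I8: { [E → .], [F → . P )], [F → . num E num], [F → . num F], [F → num . E num], [F → num . F], [P → . ( P], [P → . num b )], [P → num . b )] }  — shift, reduce
  I9: { [F → num E . num] }  — shift
  I10: { [F → num F .] }  — reduce
  I11: { [P → num b . )] }  — shift
  I12: { [P → num b ) .] }  — reduce
  I13: { [F → num E num .] }  — reduce
  I14: { [F → P ) .] }  — reduce
  I15: { [L → ) F F .] }  — reduce
  I16: { [P → ( P .] }  — reduce
  I17: { [P → num . b )] }  — shift

No state contains more than one complete item.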